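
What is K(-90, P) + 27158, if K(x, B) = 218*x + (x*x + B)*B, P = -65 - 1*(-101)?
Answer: 300434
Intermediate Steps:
P = 36 (P = -65 + 101 = 36)
K(x, B) = 218*x + B*(B + x²) (K(x, B) = 218*x + (x² + B)*B = 218*x + (B + x²)*B = 218*x + B*(B + x²))
K(-90, P) + 27158 = (36² + 218*(-90) + 36*(-90)²) + 27158 = (1296 - 19620 + 36*8100) + 27158 = (1296 - 19620 + 291600) + 27158 = 273276 + 27158 = 300434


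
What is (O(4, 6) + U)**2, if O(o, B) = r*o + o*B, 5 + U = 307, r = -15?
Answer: 70756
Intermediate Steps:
U = 302 (U = -5 + 307 = 302)
O(o, B) = -15*o + B*o (O(o, B) = -15*o + o*B = -15*o + B*o)
(O(4, 6) + U)**2 = (4*(-15 + 6) + 302)**2 = (4*(-9) + 302)**2 = (-36 + 302)**2 = 266**2 = 70756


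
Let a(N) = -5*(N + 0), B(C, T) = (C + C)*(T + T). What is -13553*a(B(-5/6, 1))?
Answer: -677650/3 ≈ -2.2588e+5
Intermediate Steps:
B(C, T) = 4*C*T (B(C, T) = (2*C)*(2*T) = 4*C*T)
a(N) = -5*N
-13553*a(B(-5/6, 1)) = -(-67765)*4*(-5/6)*1 = -(-67765)*(-10)/3 = -13553*50/3 = -677650/3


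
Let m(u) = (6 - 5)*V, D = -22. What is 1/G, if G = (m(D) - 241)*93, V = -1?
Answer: -1/22506 ≈ -4.4433e-5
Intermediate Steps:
m(u) = -1 (m(u) = (6 - 5)*(-1) = 1*(-1) = -1)
G = -22506 (G = (-1 - 241)*93 = -242*93 = -22506)
1/G = 1/(-22506) = -1/22506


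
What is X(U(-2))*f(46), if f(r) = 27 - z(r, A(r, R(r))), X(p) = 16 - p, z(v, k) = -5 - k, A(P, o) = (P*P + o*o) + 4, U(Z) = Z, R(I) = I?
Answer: 76824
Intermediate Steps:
A(P, o) = 4 + P² + o² (A(P, o) = (P² + o²) + 4 = 4 + P² + o²)
f(r) = 36 + 2*r² (f(r) = 27 - (-5 - (4 + r² + r²)) = 27 - (-5 - (4 + 2*r²)) = 27 - (-5 + (-4 - 2*r²)) = 27 - (-9 - 2*r²) = 27 + (9 + 2*r²) = 36 + 2*r²)
X(U(-2))*f(46) = (16 - 1*(-2))*(36 + 2*46²) = (16 + 2)*(36 + 2*2116) = 18*(36 + 4232) = 18*4268 = 76824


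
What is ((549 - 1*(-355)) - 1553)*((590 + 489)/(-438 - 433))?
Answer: 53867/67 ≈ 803.99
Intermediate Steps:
((549 - 1*(-355)) - 1553)*((590 + 489)/(-438 - 433)) = ((549 + 355) - 1553)*(1079/(-871)) = (904 - 1553)*(1079*(-1/871)) = -649*(-83/67) = 53867/67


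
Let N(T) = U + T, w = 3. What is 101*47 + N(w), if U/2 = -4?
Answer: 4742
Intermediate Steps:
U = -8 (U = 2*(-4) = -8)
N(T) = -8 + T
101*47 + N(w) = 101*47 + (-8 + 3) = 4747 - 5 = 4742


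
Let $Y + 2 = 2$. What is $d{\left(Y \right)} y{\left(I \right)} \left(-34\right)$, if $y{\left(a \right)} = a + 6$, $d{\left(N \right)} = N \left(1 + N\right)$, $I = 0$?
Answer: $0$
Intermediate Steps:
$Y = 0$ ($Y = -2 + 2 = 0$)
$y{\left(a \right)} = 6 + a$
$d{\left(Y \right)} y{\left(I \right)} \left(-34\right) = 0 \left(1 + 0\right) \left(6 + 0\right) \left(-34\right) = 0 \cdot 1 \cdot 6 \left(-34\right) = 0 \cdot 6 \left(-34\right) = 0 \left(-34\right) = 0$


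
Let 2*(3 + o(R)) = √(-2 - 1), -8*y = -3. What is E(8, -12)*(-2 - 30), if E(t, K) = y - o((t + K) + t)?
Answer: -108 + 16*I*√3 ≈ -108.0 + 27.713*I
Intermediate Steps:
y = 3/8 (y = -⅛*(-3) = 3/8 ≈ 0.37500)
o(R) = -3 + I*√3/2 (o(R) = -3 + √(-2 - 1)/2 = -3 + √(-3)/2 = -3 + (I*√3)/2 = -3 + I*√3/2)
E(t, K) = 27/8 - I*√3/2 (E(t, K) = 3/8 - (-3 + I*√3/2) = 3/8 + (3 - I*√3/2) = 27/8 - I*√3/2)
E(8, -12)*(-2 - 30) = (27/8 - I*√3/2)*(-2 - 30) = (27/8 - I*√3/2)*(-32) = -108 + 16*I*√3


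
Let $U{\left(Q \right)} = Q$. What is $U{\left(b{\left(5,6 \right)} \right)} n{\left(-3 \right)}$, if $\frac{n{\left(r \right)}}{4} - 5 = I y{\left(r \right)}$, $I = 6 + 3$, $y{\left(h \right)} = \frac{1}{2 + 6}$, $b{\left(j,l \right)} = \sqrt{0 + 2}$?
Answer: $\frac{49 \sqrt{2}}{2} \approx 34.648$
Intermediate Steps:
$b{\left(j,l \right)} = \sqrt{2}$
$y{\left(h \right)} = \frac{1}{8}$
$I = 9$
$n{\left(r \right)} = \frac{49}{2}$ ($n{\left(r \right)} = 20 + 4 \cdot 9 \cdot \frac{1}{8} = 20 + 4 \cdot \frac{9}{8} = 20 + \frac{9}{2} = \frac{49}{2}$)
$U{\left(b{\left(5,6 \right)} \right)} n{\left(-3 \right)} = \sqrt{2} \cdot \frac{49}{2} = \frac{49 \sqrt{2}}{2}$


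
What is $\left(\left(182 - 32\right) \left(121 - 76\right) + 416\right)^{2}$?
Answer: $51351556$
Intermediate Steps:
$\left(\left(182 - 32\right) \left(121 - 76\right) + 416\right)^{2} = \left(150 \cdot 45 + 416\right)^{2} = \left(6750 + 416\right)^{2} = 7166^{2} = 51351556$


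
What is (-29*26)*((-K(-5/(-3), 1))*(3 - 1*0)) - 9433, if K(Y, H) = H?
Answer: -7171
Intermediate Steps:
(-29*26)*((-K(-5/(-3), 1))*(3 - 1*0)) - 9433 = (-29*26)*((-1*1)*(3 - 1*0)) - 9433 = -(-754)*(3 + 0) - 9433 = -(-754)*3 - 9433 = -754*(-3) - 9433 = 2262 - 9433 = -7171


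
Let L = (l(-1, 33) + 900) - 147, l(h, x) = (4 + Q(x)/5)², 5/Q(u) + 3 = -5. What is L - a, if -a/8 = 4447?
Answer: 2326017/64 ≈ 36344.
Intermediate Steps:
a = -35576 (a = -8*4447 = -35576)
Q(u) = -5/8 (Q(u) = 5/(-3 - 5) = 5/(-8) = 5*(-⅛) = -5/8)
l(h, x) = 961/64 (l(h, x) = (4 - 5/8/5)² = (4 - 5/8*⅕)² = (4 - ⅛)² = (31/8)² = 961/64)
L = 49153/64 (L = (961/64 + 900) - 147 = 58561/64 - 147 = 49153/64 ≈ 768.02)
L - a = 49153/64 - 1*(-35576) = 49153/64 + 35576 = 2326017/64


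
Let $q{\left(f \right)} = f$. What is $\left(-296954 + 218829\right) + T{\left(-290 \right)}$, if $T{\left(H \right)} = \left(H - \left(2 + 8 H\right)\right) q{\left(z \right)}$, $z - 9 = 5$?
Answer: $-49733$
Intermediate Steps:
$z = 14$ ($z = 9 + 5 = 14$)
$T{\left(H \right)} = -28 - 98 H$ ($T{\left(H \right)} = \left(H - \left(2 + 8 H\right)\right) 14 = \left(-2 - 7 H\right) 14 = -28 - 98 H$)
$\left(-296954 + 218829\right) + T{\left(-290 \right)} = \left(-296954 + 218829\right) - -28392 = -78125 + \left(-28 + 28420\right) = -78125 + 28392 = -49733$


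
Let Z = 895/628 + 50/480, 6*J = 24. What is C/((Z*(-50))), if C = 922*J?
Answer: -30144/625 ≈ -48.230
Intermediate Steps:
J = 4 (J = (⅙)*24 = 4)
Z = 11525/7536 (Z = 895*(1/628) + 50*(1/480) = 895/628 + 5/48 = 11525/7536 ≈ 1.5293)
C = 3688 (C = 922*4 = 3688)
C/((Z*(-50))) = 3688/(((11525/7536)*(-50))) = 3688/(-288125/3768) = 3688*(-3768/288125) = -30144/625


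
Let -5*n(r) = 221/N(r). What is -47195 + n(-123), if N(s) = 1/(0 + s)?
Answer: -208792/5 ≈ -41758.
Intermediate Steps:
N(s) = 1/s
n(r) = -221*r/5 (n(r) = -221/(5*(1/r)) = -221*r/5)
-47195 + n(-123) = -47195 - 221/5*(-123) = -47195 + 27183/5 = -208792/5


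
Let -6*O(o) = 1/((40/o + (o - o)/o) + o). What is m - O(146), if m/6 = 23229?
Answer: 8929413505/64068 ≈ 1.3937e+5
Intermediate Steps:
m = 139374 (m = 6*23229 = 139374)
O(o) = -1/(6*(o + 40/o)) (O(o) = -1/(6*((40/o + (o - o)/o) + o)) = -1/(6*((40/o + 0/o) + o)) = -1/(6*((40/o + 0) + o)) = -1/(6*(40/o + o)) = -1/(6*(o + 40/o)))
m - O(146) = 139374 - (-1)*146/(240 + 6*146²) = 139374 - (-1)*146/(240 + 6*21316) = 139374 - (-1)*146/(240 + 127896) = 139374 - (-1)*146/128136 = 139374 - 1*(-73/64068) = 139374 + 73/64068 = 8929413505/64068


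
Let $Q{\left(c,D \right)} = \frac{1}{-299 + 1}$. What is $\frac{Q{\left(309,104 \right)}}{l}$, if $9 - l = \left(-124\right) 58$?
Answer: $- \frac{1}{2145898} \approx -4.6601 \cdot 10^{-7}$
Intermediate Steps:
$Q{\left(c,D \right)} = - \frac{1}{298}$ ($Q{\left(c,D \right)} = \frac{1}{-298} = - \frac{1}{298}$)
$l = 7201$ ($l = 9 - \left(-124\right) 58 = 9 - -7192 = 9 + 7192 = 7201$)
$\frac{Q{\left(309,104 \right)}}{l} = - \frac{1}{298 \cdot 7201} = \left(- \frac{1}{298}\right) \frac{1}{7201} = - \frac{1}{2145898}$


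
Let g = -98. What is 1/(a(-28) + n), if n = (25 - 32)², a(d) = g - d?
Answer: -1/21 ≈ -0.047619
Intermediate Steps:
a(d) = -98 - d
n = 49 (n = (-7)² = 49)
1/(a(-28) + n) = 1/((-98 - 1*(-28)) + 49) = 1/((-98 + 28) + 49) = 1/(-70 + 49) = 1/(-21) = -1/21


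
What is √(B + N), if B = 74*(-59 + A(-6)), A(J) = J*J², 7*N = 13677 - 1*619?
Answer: 4*I*√56609/7 ≈ 135.96*I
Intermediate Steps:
N = 13058/7 (N = (13677 - 1*619)/7 = (13677 - 619)/7 = (⅐)*13058 = 13058/7 ≈ 1865.4)
A(J) = J³
B = -20350 (B = 74*(-59 + (-6)³) = 74*(-59 - 216) = 74*(-275) = -20350)
√(B + N) = √(-20350 + 13058/7) = √(-129392/7) = 4*I*√56609/7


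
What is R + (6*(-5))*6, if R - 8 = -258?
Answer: -430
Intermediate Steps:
R = -250 (R = 8 - 258 = -250)
R + (6*(-5))*6 = -250 + (6*(-5))*6 = -250 - 30*6 = -250 - 180 = -430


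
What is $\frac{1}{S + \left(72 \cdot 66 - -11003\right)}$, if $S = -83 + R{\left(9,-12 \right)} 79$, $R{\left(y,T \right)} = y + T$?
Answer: $\frac{1}{15435} \approx 6.4788 \cdot 10^{-5}$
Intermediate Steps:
$R{\left(y,T \right)} = T + y$
$S = -320$ ($S = -83 + \left(-12 + 9\right) 79 = -83 - 237 = -320$)
$\frac{1}{S + \left(72 \cdot 66 - -11003\right)} = \frac{1}{-320 + \left(72 \cdot 66 - -11003\right)} = \frac{1}{-320 + \left(4752 + 11003\right)} = \frac{1}{-320 + 15755} = \frac{1}{15435}$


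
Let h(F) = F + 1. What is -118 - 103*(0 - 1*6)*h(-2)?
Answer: -736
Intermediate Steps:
h(F) = 1 + F
-118 - 103*(0 - 1*6)*h(-2) = -118 - 103*(0 - 1*6)*(1 - 2) = -118 - 103*(0 - 6)*(-1) = -118 - (-618)*(-1) = -118 - 103*6 = -118 - 618 = -736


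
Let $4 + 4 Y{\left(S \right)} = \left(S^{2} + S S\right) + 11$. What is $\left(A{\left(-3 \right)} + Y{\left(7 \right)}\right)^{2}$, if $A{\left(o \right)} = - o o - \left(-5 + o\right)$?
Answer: $\frac{10201}{16} \approx 637.56$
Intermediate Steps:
$Y{\left(S \right)} = \frac{7}{4} + \frac{S^{2}}{2}$ ($Y{\left(S \right)} = -1 + \frac{\left(S^{2} + S S\right) + 11}{4} = -1 + \frac{\left(S^{2} + S^{2}\right) + 11}{4} = -1 + \frac{2 S^{2} + 11}{4} = -1 + \frac{11 + 2 S^{2}}{4} = -1 + \left(\frac{11}{4} + \frac{S^{2}}{2}\right) = \frac{7}{4} + \frac{S^{2}}{2}$)
$A{\left(o \right)} = 5 - o - o^{2}$ ($A{\left(o \right)} = - o^{2} - \left(-5 + o\right) = 5 - o - o^{2}$)
$\left(A{\left(-3 \right)} + Y{\left(7 \right)}\right)^{2} = \left(\left(5 - -3 - \left(-3\right)^{2}\right) + \left(\frac{7}{4} + \frac{7^{2}}{2}\right)\right)^{2} = \left(\left(5 + 3 - 9\right) + \left(\frac{7}{4} + \frac{1}{2} \cdot 49\right)\right)^{2} = \left(\left(5 + 3 - 9\right) + \left(\frac{7}{4} + \frac{49}{2}\right)\right)^{2} = \left(-1 + \frac{105}{4}\right)^{2} = \left(\frac{101}{4}\right)^{2} = \frac{10201}{16}$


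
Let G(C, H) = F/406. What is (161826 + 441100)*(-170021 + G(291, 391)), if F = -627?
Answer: -20809735550839/203 ≈ -1.0251e+11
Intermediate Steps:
G(C, H) = -627/406
(161826 + 441100)*(-170021 + G(291, 391)) = (161826 + 441100)*(-170021 - 627/406) = 602926*(-69029153/406) = -20809735550839/203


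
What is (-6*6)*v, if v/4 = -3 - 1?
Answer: 576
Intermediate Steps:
v = -16 (v = 4*(-3 - 1) = 4*(-4) = -16)
(-6*6)*v = -6*6*(-16) = -36*(-16) = 576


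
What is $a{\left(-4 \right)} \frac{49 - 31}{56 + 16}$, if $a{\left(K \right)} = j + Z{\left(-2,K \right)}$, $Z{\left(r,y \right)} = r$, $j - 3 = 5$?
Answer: $\frac{3}{2} \approx 1.5$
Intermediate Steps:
$j = 8$ ($j = 3 + 5 = 8$)
$a{\left(K \right)} = 6$ ($a{\left(K \right)} = 8 - 2 = 6$)
$a{\left(-4 \right)} \frac{49 - 31}{56 + 16} = 6 \frac{49 - 31}{56 + 16} = 6 \cdot \frac{18}{72} = 6 \cdot 18 \cdot \frac{1}{72} = 6 \cdot \frac{1}{4} = \frac{3}{2}$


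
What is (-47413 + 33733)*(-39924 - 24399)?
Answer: 879938640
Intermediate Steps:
(-47413 + 33733)*(-39924 - 24399) = -13680*(-64323) = 879938640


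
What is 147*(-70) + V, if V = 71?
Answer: -10219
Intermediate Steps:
147*(-70) + V = 147*(-70) + 71 = -10290 + 71 = -10219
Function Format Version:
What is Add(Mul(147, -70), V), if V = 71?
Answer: -10219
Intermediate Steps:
Add(Mul(147, -70), V) = Add(Mul(147, -70), 71) = Add(-10290, 71) = -10219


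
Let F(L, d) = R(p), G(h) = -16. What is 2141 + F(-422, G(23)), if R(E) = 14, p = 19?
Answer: 2155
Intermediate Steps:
F(L, d) = 14
2141 + F(-422, G(23)) = 2141 + 14 = 2155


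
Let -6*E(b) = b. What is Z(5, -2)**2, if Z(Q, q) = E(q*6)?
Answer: 4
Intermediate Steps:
E(b) = -b/6
Z(Q, q) = -q (Z(Q, q) = -q*6/6 = -q)
Z(5, -2)**2 = (-1*(-2))**2 = 2**2 = 4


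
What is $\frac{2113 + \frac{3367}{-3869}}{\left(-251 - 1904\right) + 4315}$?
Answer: $\frac{817183}{835704} \approx 0.97784$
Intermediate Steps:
$\frac{2113 + \frac{3367}{-3869}}{\left(-251 - 1904\right) + 4315} = \frac{2113 + 3367 \left(- \frac{1}{3869}\right)}{\left(-251 - 1904\right) + 4315} = \frac{2113 - \frac{3367}{3869}}{-2155 + 4315} = \frac{8171830}{3869 \cdot 2160} = \frac{8171830}{3869} \cdot \frac{1}{2160} = \frac{817183}{835704}$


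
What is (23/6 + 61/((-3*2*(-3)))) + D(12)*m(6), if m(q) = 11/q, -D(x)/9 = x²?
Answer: -21319/9 ≈ -2368.8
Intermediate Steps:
D(x) = -9*x²
(23/6 + 61/((-3*2*(-3)))) + D(12)*m(6) = (23/6 + 61/((-3*2*(-3)))) + (-9*12²)*(11/6) = (23*(⅙) + 61/((-6*(-3)))) + (-9*144)*(11*(⅙)) = (23/6 + 61/18) - 1296*11/6 = (23/6 + 61*(1/18)) - 2376 = (23/6 + 61/18) - 2376 = 65/9 - 2376 = -21319/9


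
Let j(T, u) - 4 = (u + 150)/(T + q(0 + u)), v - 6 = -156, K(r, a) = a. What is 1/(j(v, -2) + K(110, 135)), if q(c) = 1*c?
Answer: 38/5245 ≈ 0.0072450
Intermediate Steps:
v = -150 (v = 6 - 156 = -150)
q(c) = c
j(T, u) = 4 + (150 + u)/(T + u) (j(T, u) = 4 + (u + 150)/(T + (0 + u)) = 4 + (150 + u)/(T + u))
1/(j(v, -2) + K(110, 135)) = 1/((150 + 4*(-150) + 5*(-2))/(-150 - 2) + 135) = 1/((150 - 600 - 10)/(-152) + 135) = 1/(-1/152*(-460) + 135) = 1/(115/38 + 135) = 1/(5245/38) = 38/5245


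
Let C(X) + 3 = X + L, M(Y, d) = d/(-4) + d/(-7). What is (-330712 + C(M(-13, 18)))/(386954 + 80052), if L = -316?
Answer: -4634533/6538084 ≈ -0.70885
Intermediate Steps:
M(Y, d) = -11*d/28 (M(Y, d) = d*(-¼) + d*(-⅐) = -d/4 - d/7 = -11*d/28)
C(X) = -319 + X (C(X) = -3 + (X - 316) = -3 + (-316 + X) = -319 + X)
(-330712 + C(M(-13, 18)))/(386954 + 80052) = (-330712 + (-319 - 11/28*18))/(386954 + 80052) = (-330712 + (-319 - 99/14))/467006 = (-330712 - 4565/14)*(1/467006) = -4634533/14*1/467006 = -4634533/6538084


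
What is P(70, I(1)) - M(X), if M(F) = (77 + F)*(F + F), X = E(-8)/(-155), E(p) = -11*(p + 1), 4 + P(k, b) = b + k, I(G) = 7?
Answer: 3579957/24025 ≈ 149.01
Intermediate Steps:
P(k, b) = -4 + b + k (P(k, b) = -4 + (b + k) = -4 + b + k)
E(p) = -11 - 11*p (E(p) = -11*(1 + p) = -11 - 11*p)
X = -77/155 (X = (-11 - 11*(-8))/(-155) = (-11 + 88)*(-1/155) = 77*(-1/155) = -77/155 ≈ -0.49677)
M(F) = 2*F*(77 + F) (M(F) = (77 + F)*(2*F) = 2*F*(77 + F))
P(70, I(1)) - M(X) = (-4 + 7 + 70) - 2*(-77)*(77 - 77/155)/155 = 73 - 2*(-77)*11858/(155*155) = 73 - 1*(-1826132/24025) = 73 + 1826132/24025 = 3579957/24025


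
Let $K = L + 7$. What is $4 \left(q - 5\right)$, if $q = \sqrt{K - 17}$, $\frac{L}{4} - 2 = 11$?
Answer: $-20 + 4 \sqrt{42} \approx 5.923$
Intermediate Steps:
$L = 52$ ($L = 8 + 4 \cdot 11 = 8 + 44 = 52$)
$K = 59$ ($K = 52 + 7 = 59$)
$q = \sqrt{42}$ ($q = \sqrt{59 - 17} = \sqrt{42} \approx 6.4807$)
$4 \left(q - 5\right) = 4 \left(\sqrt{42} - 5\right) = 4 \left(-5 + \sqrt{42}\right) = -20 + 4 \sqrt{42}$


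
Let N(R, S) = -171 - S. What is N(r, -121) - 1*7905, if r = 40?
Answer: -7955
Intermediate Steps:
N(r, -121) - 1*7905 = (-171 - 1*(-121)) - 1*7905 = (-171 + 121) - 7905 = -50 - 7905 = -7955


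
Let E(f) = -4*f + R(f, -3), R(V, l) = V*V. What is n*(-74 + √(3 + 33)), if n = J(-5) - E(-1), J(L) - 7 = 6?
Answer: -544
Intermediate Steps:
R(V, l) = V²
J(L) = 13 (J(L) = 7 + 6 = 13)
E(f) = f² - 4*f (E(f) = -4*f + f² = f² - 4*f)
n = 8 (n = 13 - (-1)*(-4 - 1) = 13 - (-1)*(-5) = 13 - 1*5 = 13 - 5 = 8)
n*(-74 + √(3 + 33)) = 8*(-74 + √(3 + 33)) = 8*(-74 + √36) = 8*(-74 + 6) = 8*(-68) = -544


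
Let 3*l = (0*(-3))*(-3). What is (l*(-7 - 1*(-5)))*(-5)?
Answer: 0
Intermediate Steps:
l = 0 (l = ((0*(-3))*(-3))/3 = (0*(-3))/3 = (1/3)*0 = 0)
(l*(-7 - 1*(-5)))*(-5) = (0*(-7 - 1*(-5)))*(-5) = (0*(-7 + 5))*(-5) = (0*(-2))*(-5) = 0*(-5) = 0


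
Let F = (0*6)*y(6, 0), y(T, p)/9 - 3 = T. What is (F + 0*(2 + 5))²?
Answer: 0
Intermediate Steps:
y(T, p) = 27 + 9*T
F = 0 (F = (0*6)*(27 + 9*6) = 0*(27 + 54) = 0*81 = 0)
(F + 0*(2 + 5))² = (0 + 0*(2 + 5))² = (0 + 0*7)² = (0 + 0)² = 0² = 0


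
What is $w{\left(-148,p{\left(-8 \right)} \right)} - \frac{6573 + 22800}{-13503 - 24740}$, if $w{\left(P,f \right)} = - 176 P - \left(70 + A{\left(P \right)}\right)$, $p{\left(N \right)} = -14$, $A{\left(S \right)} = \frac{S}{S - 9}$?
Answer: $\frac{155974786275}{6004151} \approx 25978.0$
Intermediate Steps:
$A{\left(S \right)} = \frac{S}{-9 + S}$
$w{\left(P,f \right)} = -70 - 176 P - \frac{P}{-9 + P}$ ($w{\left(P,f \right)} = - 176 P - \left(70 + \frac{P}{-9 + P}\right) = -70 - 176 P - \frac{P}{-9 + P}$)
$w{\left(-148,p{\left(-8 \right)} \right)} - \frac{6573 + 22800}{-13503 - 24740} = \frac{630 - 176 \left(-148\right)^{2} + 1513 \left(-148\right)}{-9 - 148} - \frac{6573 + 22800}{-13503 - 24740} = \frac{630 - 3855104 - 223924}{-157} - \frac{29373}{-38243} = - \frac{630 - 3855104 - 223924}{157} - 29373 \left(- \frac{1}{38243}\right) = \left(- \frac{1}{157}\right) \left(-4078398\right) - - \frac{29373}{38243} = \frac{4078398}{157} + \frac{29373}{38243} = \frac{155974786275}{6004151}$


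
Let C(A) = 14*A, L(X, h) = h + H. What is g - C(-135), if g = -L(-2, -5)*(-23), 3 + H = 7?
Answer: 1867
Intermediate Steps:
H = 4 (H = -3 + 7 = 4)
L(X, h) = 4 + h (L(X, h) = h + 4 = 4 + h)
g = -23 (g = -(4 - 5)*(-23) = -1*(-1)*(-23) = 1*(-23) = -23)
g - C(-135) = -23 - 14*(-135) = -23 - 1*(-1890) = -23 + 1890 = 1867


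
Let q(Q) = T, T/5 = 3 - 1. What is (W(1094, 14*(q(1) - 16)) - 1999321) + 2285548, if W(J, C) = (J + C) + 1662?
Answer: 288899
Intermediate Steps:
T = 10 (T = 5*(3 - 1) = 5*2 = 10)
q(Q) = 10
W(J, C) = 1662 + C + J (W(J, C) = (C + J) + 1662 = 1662 + C + J)
(W(1094, 14*(q(1) - 16)) - 1999321) + 2285548 = ((1662 + 14*(10 - 16) + 1094) - 1999321) + 2285548 = ((1662 + 14*(-6) + 1094) - 1999321) + 2285548 = ((1662 - 84 + 1094) - 1999321) + 2285548 = (2672 - 1999321) + 2285548 = -1996649 + 2285548 = 288899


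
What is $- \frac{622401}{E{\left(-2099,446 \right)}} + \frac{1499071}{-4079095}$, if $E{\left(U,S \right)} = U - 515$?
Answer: $\frac{2534914235501}{10662754330} \approx 237.74$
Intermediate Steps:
$E{\left(U,S \right)} = -515 + U$
$- \frac{622401}{E{\left(-2099,446 \right)}} + \frac{1499071}{-4079095} = - \frac{622401}{-515 - 2099} + \frac{1499071}{-4079095} = - \frac{622401}{-2614} + 1499071 \left(- \frac{1}{4079095}\right) = \left(-622401\right) \left(- \frac{1}{2614}\right) - \frac{1499071}{4079095} = \frac{622401}{2614} - \frac{1499071}{4079095} = \frac{2534914235501}{10662754330}$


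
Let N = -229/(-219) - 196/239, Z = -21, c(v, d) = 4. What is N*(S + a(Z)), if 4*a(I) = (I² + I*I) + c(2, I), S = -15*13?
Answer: 625771/104682 ≈ 5.9778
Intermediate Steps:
S = -195
a(I) = 1 + I²/2 (a(I) = ((I² + I*I) + 4)/4 = ((I² + I²) + 4)/4 = (2*I² + 4)/4 = (4 + 2*I²)/4 = 1 + I²/2)
N = 11807/52341 (N = -229*(-1/219) - 196*1/239 = 229/219 - 196/239 = 11807/52341 ≈ 0.22558)
N*(S + a(Z)) = 11807*(-195 + (1 + (½)*(-21)²))/52341 = 11807*(-195 + (1 + (½)*441))/52341 = 11807*(-195 + (1 + 441/2))/52341 = 11807*(-195 + 443/2)/52341 = (11807/52341)*(53/2) = 625771/104682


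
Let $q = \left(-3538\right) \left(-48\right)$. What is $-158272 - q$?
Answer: $-328096$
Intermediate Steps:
$q = 169824$
$-158272 - q = -158272 - 169824 = -328096$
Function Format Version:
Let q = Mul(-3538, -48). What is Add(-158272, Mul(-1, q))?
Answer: -328096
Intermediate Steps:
q = 169824
Add(-158272, Mul(-1, q)) = Add(-158272, Mul(-1, 169824)) = Add(-158272, -169824) = -328096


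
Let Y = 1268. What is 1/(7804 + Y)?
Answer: 1/9072 ≈ 0.00011023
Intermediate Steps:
1/(7804 + Y) = 1/(7804 + 1268) = 1/9072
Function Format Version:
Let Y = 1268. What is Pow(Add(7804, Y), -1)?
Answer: Rational(1, 9072) ≈ 0.00011023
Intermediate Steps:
Pow(Add(7804, Y), -1) = Pow(Add(7804, 1268), -1) = Pow(9072, -1) = Rational(1, 9072)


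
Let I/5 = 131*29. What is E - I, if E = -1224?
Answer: -20219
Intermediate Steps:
I = 18995 (I = 5*(131*29) = 5*3799 = 18995)
E - I = -1224 - 1*18995 = -1224 - 18995 = -20219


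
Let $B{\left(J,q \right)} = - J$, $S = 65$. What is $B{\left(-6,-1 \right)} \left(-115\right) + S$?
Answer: $-625$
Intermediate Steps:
$B{\left(-6,-1 \right)} \left(-115\right) + S = \left(-1\right) \left(-6\right) \left(-115\right) + 65 = 6 \left(-115\right) + 65 = -690 + 65 = -625$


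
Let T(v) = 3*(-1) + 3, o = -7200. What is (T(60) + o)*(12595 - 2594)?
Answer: -72007200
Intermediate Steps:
T(v) = 0 (T(v) = -3 + 3 = 0)
(T(60) + o)*(12595 - 2594) = (0 - 7200)*(12595 - 2594) = -7200*10001 = -72007200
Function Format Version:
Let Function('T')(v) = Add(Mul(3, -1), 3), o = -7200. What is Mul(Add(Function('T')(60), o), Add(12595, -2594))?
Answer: -72007200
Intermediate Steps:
Function('T')(v) = 0 (Function('T')(v) = Add(-3, 3) = 0)
Mul(Add(Function('T')(60), o), Add(12595, -2594)) = Mul(Add(0, -7200), Add(12595, -2594)) = Mul(-7200, 10001) = -72007200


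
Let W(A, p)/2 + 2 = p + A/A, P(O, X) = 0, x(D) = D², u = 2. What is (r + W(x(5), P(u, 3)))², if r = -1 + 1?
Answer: 4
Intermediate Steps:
r = 0
W(A, p) = -2 + 2*p (W(A, p) = -4 + 2*(p + A/A) = -4 + 2*(p + 1) = -4 + 2*(1 + p) = -4 + (2 + 2*p) = -2 + 2*p)
(r + W(x(5), P(u, 3)))² = (0 + (-2 + 2*0))² = (0 + (-2 + 0))² = (0 - 2)² = (-2)² = 4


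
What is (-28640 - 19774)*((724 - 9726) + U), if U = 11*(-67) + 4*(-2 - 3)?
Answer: 472472226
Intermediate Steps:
U = -757 (U = -737 + 4*(-5) = -737 - 20 = -757)
(-28640 - 19774)*((724 - 9726) + U) = (-28640 - 19774)*((724 - 9726) - 757) = -48414*(-9002 - 757) = -48414*(-9759) = 472472226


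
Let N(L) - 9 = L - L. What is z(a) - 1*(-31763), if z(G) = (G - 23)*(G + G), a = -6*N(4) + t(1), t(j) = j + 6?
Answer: 38343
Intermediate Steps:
N(L) = 9 (N(L) = 9 + (L - L) = 9 + 0 = 9)
t(j) = 6 + j
a = -47 (a = -6*9 + (6 + 1) = -54 + 7 = -47)
z(G) = 2*G*(-23 + G) (z(G) = (-23 + G)*(2*G) = 2*G*(-23 + G))
z(a) - 1*(-31763) = 2*(-47)*(-23 - 47) - 1*(-31763) = 2*(-47)*(-70) + 31763 = 6580 + 31763 = 38343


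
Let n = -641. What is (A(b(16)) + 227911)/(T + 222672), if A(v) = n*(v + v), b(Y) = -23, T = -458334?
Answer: -12257/11222 ≈ -1.0922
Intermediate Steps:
A(v) = -1282*v (A(v) = -641*(v + v) = -1282*v)
(A(b(16)) + 227911)/(T + 222672) = (-1282*(-23) + 227911)/(-458334 + 222672) = (29486 + 227911)/(-235662) = 257397*(-1/235662) = -12257/11222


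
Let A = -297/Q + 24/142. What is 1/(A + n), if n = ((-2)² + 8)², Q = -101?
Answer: 7171/1054923 ≈ 0.0067976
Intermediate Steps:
A = 22299/7171 (A = -297/(-101) + 24/142 = -297*(-1/101) + 24*(1/142) = 297/101 + 12/71 = 22299/7171 ≈ 3.1096)
n = 144 (n = (4 + 8)² = 12² = 144)
1/(A + n) = 1/(22299/7171 + 144) = 1/(1054923/7171) = 7171/1054923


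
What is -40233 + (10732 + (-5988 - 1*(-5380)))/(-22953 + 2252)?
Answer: -832873457/20701 ≈ -40234.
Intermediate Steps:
-40233 + (10732 + (-5988 - 1*(-5380)))/(-22953 + 2252) = -40233 + (10732 + (-5988 + 5380))/(-20701) = -40233 + (10732 - 608)*(-1/20701) = -40233 + 10124*(-1/20701) = -40233 - 10124/20701 = -832873457/20701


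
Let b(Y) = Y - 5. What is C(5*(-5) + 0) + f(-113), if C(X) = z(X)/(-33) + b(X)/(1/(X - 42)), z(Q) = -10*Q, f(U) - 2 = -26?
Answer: 65288/33 ≈ 1978.4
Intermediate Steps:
f(U) = -24 (f(U) = 2 - 26 = -24)
b(Y) = -5 + Y
C(X) = 10*X/33 + (-42 + X)*(-5 + X) (C(X) = -10*X/(-33) + (-5 + X)/(1/(X - 42)) = -10*X*(-1/33) + (-5 + X)/(1/(-42 + X)) = 10*X/33 + (-5 + X)*(-42 + X) = 10*X/33 + (-42 + X)*(-5 + X))
C(5*(-5) + 0) + f(-113) = (210 + (5*(-5) + 0)**2 - 1541*(5*(-5) + 0)/33) - 24 = (210 + (-25 + 0)**2 - 1541*(-25 + 0)/33) - 24 = (210 + (-25)**2 - 1541/33*(-25)) - 24 = (210 + 625 + 38525/33) - 24 = 66080/33 - 24 = 65288/33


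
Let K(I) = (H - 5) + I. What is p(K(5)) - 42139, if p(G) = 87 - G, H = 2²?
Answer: -42056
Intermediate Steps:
H = 4
K(I) = -1 + I (K(I) = (4 - 5) + I = -1 + I)
p(K(5)) - 42139 = (87 - (-1 + 5)) - 42139 = (87 - 1*4) - 42139 = (87 - 4) - 42139 = 83 - 42139 = -42056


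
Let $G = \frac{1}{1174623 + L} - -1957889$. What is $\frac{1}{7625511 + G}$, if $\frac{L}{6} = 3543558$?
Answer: $\frac{22435971}{215012884481401} \approx 1.0435 \cdot 10^{-7}$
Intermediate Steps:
$L = 21261348$ ($L = 6 \cdot 3543558 = 21261348$)
$G = \frac{43927140825220}{22435971}$ ($G = \frac{1}{1174623 + 21261348} - -1957889 = \frac{1}{22435971} + 1957889 = \frac{43927140825220}{22435971} \approx 1.9579 \cdot 10^{6}$)
$\frac{1}{7625511 + G} = \frac{1}{7625511 + \frac{43927140825220}{22435971}} = \frac{1}{\frac{215012884481401}{22435971}} = \frac{22435971}{215012884481401}$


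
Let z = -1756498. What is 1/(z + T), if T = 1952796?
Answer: 1/196298 ≈ 5.0943e-6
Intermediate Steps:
1/(z + T) = 1/(-1756498 + 1952796) = 1/196298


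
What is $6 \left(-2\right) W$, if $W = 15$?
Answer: $-180$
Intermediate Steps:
$6 \left(-2\right) W = 6 \left(-2\right) 15 = \left(-12\right) 15 = -180$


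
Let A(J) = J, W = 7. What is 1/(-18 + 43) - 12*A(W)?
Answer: -2099/25 ≈ -83.960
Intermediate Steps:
1/(-18 + 43) - 12*A(W) = 1/(-18 + 43) - 12*7 = 1/25 - 84 = -2099/25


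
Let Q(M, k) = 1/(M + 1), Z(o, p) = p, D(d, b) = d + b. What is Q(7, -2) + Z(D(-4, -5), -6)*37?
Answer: -1775/8 ≈ -221.88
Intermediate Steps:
D(d, b) = b + d
Q(M, k) = 1/(1 + M)
Q(7, -2) + Z(D(-4, -5), -6)*37 = 1/(1 + 7) - 6*37 = 1/8 - 222 = ⅛ - 222 = -1775/8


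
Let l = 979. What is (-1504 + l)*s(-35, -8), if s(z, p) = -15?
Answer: 7875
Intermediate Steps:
(-1504 + l)*s(-35, -8) = (-1504 + 979)*(-15) = -525*(-15) = 7875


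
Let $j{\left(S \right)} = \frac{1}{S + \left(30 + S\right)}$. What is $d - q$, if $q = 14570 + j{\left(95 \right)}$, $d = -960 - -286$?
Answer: $- \frac{3353681}{220} \approx -15244.0$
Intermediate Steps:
$j{\left(S \right)} = \frac{1}{30 + 2 S}$
$d = -674$ ($d = -960 + 286 = -674$)
$q = \frac{3205401}{220}$ ($q = 14570 + \frac{1}{2 \left(15 + 95\right)} = 14570 + \frac{1}{2 \cdot 110} = 14570 + \frac{1}{2} \cdot \frac{1}{110} = 14570 + \frac{1}{220} = \frac{3205401}{220} \approx 14570.0$)
$d - q = -674 - \frac{3205401}{220} = - \frac{3353681}{220}$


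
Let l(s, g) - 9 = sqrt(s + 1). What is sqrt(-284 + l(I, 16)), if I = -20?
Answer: sqrt(-275 + I*sqrt(19)) ≈ 0.1314 + 16.584*I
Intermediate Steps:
l(s, g) = 9 + sqrt(1 + s) (l(s, g) = 9 + sqrt(s + 1) = 9 + sqrt(1 + s))
sqrt(-284 + l(I, 16)) = sqrt(-284 + (9 + sqrt(1 - 20))) = sqrt(-284 + (9 + sqrt(-19))) = sqrt(-284 + (9 + I*sqrt(19))) = sqrt(-275 + I*sqrt(19))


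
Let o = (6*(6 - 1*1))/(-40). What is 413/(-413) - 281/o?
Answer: 1121/3 ≈ 373.67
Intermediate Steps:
o = -¾ (o = (6*(6 - 1))*(-1/40) = (6*5)*(-1/40) = 30*(-1/40) = -¾ ≈ -0.75000)
413/(-413) - 281/o = 413/(-413) - 281/(-¾) = 413*(-1/413) - 281*(-4/3) = -1 + 1124/3 = 1121/3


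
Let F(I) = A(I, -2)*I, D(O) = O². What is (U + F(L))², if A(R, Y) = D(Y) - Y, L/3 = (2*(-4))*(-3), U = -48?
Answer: 147456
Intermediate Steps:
L = 72 (L = 3*((2*(-4))*(-3)) = 3*(-8*(-3)) = 3*24 = 72)
A(R, Y) = Y² - Y
F(I) = 6*I (F(I) = (-2*(-1 - 2))*I = (-2*(-3))*I = 6*I)
(U + F(L))² = (-48 + 6*72)² = (-48 + 432)² = 384² = 147456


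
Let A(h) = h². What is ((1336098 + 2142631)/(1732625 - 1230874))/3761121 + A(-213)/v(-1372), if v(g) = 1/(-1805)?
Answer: -154540376258705611466/1887146222871 ≈ -8.1891e+7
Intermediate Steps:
v(g) = -1/1805
((1336098 + 2142631)/(1732625 - 1230874))/3761121 + A(-213)/v(-1372) = ((1336098 + 2142631)/(1732625 - 1230874))/3761121 + (-213)²/(-1/1805) = (3478729/501751)*(1/3761121) + 45369*(-1805) = (3478729*(1/501751))*(1/3761121) - 81891045 = (3478729/501751)*(1/3761121) - 81891045 = 3478729/1887146222871 - 81891045 = -154540376258705611466/1887146222871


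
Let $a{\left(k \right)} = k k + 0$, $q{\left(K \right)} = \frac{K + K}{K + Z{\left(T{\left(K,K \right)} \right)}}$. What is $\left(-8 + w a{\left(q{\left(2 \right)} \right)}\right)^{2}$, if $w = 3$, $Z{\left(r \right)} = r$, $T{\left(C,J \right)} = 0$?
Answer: $16$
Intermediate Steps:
$q{\left(K \right)} = 2$ ($q{\left(K \right)} = \frac{K + K}{K + 0} = \frac{2 K}{K} = 2$)
$a{\left(k \right)} = k^{2}$ ($a{\left(k \right)} = k^{2} + 0 = k^{2}$)
$\left(-8 + w a{\left(q{\left(2 \right)} \right)}\right)^{2} = \left(-8 + 3 \cdot 2^{2}\right)^{2} = \left(-8 + 3 \cdot 4\right)^{2} = \left(-8 + 12\right)^{2} = 4^{2} = 16$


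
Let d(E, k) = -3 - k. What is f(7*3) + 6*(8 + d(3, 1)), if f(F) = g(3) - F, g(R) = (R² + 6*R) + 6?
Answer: 36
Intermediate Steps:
g(R) = 6 + R² + 6*R
f(F) = 33 - F (f(F) = (6 + 3² + 6*3) - F = (6 + 9 + 18) - F = 33 - F)
f(7*3) + 6*(8 + d(3, 1)) = (33 - 7*3) + 6*(8 + (-3 - 1*1)) = (33 - 1*21) + 6*(8 + (-3 - 1)) = (33 - 21) + 6*(8 - 4) = 12 + 6*4 = 12 + 24 = 36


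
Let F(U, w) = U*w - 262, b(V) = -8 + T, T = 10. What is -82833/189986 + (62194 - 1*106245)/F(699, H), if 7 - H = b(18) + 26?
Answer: 7131465433/2838580826 ≈ 2.5123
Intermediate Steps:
b(V) = 2 (b(V) = -8 + 10 = 2)
H = -21 (H = 7 - (2 + 26) = 7 - 1*28 = 7 - 28 = -21)
F(U, w) = -262 + U*w
-82833/189986 + (62194 - 1*106245)/F(699, H) = -82833/189986 + (62194 - 1*106245)/(-262 + 699*(-21)) = -82833*1/189986 + (62194 - 106245)/(-262 - 14679) = -82833/189986 - 44051/(-14941) = -82833/189986 - 44051*(-1/14941) = -82833/189986 + 44051/14941 = 7131465433/2838580826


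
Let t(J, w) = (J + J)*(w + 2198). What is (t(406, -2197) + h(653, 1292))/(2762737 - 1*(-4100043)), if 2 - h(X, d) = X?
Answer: 161/6862780 ≈ 2.3460e-5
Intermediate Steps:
h(X, d) = 2 - X
t(J, w) = 2*J*(2198 + w) (t(J, w) = (2*J)*(2198 + w) = 2*J*(2198 + w))
(t(406, -2197) + h(653, 1292))/(2762737 - 1*(-4100043)) = (2*406*(2198 - 2197) + (2 - 1*653))/(2762737 - 1*(-4100043)) = (2*406*1 + (2 - 653))/(2762737 + 4100043) = (812 - 651)/6862780 = 161*(1/6862780) = 161/6862780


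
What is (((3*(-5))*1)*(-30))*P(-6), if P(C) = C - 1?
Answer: -3150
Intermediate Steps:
P(C) = -1 + C
(((3*(-5))*1)*(-30))*P(-6) = (((3*(-5))*1)*(-30))*(-1 - 6) = (-15*1*(-30))*(-7) = -15*(-30)*(-7) = 450*(-7) = -3150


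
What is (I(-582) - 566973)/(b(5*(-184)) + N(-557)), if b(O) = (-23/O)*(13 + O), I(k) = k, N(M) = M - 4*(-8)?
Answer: 22702200/21907 ≈ 1036.3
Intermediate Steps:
N(M) = 32 + M (N(M) = M + 32 = 32 + M)
b(O) = -23*(13 + O)/O
(I(-582) - 566973)/(b(5*(-184)) + N(-557)) = (-582 - 566973)/((-23 - 299/(5*(-184))) + (32 - 557)) = -567555/((-23 - 299/(-920)) - 525) = -567555/((-23 - 299*(-1/920)) - 525) = -567555/((-23 + 13/40) - 525) = -567555/(-907/40 - 525) = -567555/(-21907/40) = -567555*(-40/21907) = 22702200/21907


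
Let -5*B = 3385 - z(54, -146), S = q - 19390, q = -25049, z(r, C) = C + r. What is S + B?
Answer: -225672/5 ≈ -45134.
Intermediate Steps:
S = -44439 (S = -25049 - 19390 = -44439)
B = -3477/5 (B = -(3385 - (-146 + 54))/5 = -(3385 - 1*(-92))/5 = -(3385 + 92)/5 = -1/5*3477 = -3477/5 ≈ -695.40)
S + B = -44439 - 3477/5 = -225672/5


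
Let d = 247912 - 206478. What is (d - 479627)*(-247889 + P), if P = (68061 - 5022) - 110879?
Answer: 129586377697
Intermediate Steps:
P = -47840 (P = 63039 - 110879 = -47840)
d = 41434
(d - 479627)*(-247889 + P) = (41434 - 479627)*(-247889 - 47840) = -438193*(-295729) = 129586377697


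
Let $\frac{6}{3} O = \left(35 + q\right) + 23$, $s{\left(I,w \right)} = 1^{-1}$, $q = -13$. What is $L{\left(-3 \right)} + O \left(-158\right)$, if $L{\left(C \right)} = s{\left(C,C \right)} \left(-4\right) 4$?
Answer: $-3571$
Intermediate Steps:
$s{\left(I,w \right)} = 1$
$O = \frac{45}{2}$ ($O = \frac{\left(35 - 13\right) + 23}{2} = \frac{22 + 23}{2} = \frac{1}{2} \cdot 45 = \frac{45}{2} \approx 22.5$)
$L{\left(C \right)} = -16$ ($L{\left(C \right)} = 1 \left(-4\right) 4 = \left(-4\right) 4 = -16$)
$L{\left(-3 \right)} + O \left(-158\right) = -16 + \frac{45}{2} \left(-158\right) = -16 - 3555 = -3571$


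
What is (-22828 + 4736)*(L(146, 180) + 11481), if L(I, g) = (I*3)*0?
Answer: -207714252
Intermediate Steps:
L(I, g) = 0 (L(I, g) = (3*I)*0 = 0)
(-22828 + 4736)*(L(146, 180) + 11481) = (-22828 + 4736)*(0 + 11481) = -18092*11481 = -207714252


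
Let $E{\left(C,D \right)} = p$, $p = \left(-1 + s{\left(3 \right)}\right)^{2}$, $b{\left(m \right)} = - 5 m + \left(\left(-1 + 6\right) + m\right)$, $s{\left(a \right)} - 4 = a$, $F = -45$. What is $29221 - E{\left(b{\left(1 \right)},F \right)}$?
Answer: $29185$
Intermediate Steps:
$s{\left(a \right)} = 4 + a$
$b{\left(m \right)} = 5 - 4 m$ ($b{\left(m \right)} = - 5 m + \left(5 + m\right) = 5 - 4 m$)
$p = 36$ ($p = \left(-1 + \left(4 + 3\right)\right)^{2} = \left(-1 + 7\right)^{2} = 6^{2} = 36$)
$E{\left(C,D \right)} = 36$
$29221 - E{\left(b{\left(1 \right)},F \right)} = 29221 - 36 = 29185$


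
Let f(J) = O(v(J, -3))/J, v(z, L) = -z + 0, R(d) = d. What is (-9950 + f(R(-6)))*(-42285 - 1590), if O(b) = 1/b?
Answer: 1746229875/4 ≈ 4.3656e+8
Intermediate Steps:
v(z, L) = -z
f(J) = -1/J² (f(J) = 1/(((-J))*J) = (-1/J)/J = -1/J²)
(-9950 + f(R(-6)))*(-42285 - 1590) = (-9950 - 1/(-6)²)*(-42285 - 1590) = (-9950 - 1*1/36)*(-43875) = (-9950 - 1/36)*(-43875) = -358201/36*(-43875) = 1746229875/4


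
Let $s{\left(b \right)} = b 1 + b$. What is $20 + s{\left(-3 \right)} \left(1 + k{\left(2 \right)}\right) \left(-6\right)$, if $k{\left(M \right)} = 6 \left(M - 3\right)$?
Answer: $-160$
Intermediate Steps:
$k{\left(M \right)} = -18 + 6 M$ ($k{\left(M \right)} = 6 \left(-3 + M\right) = -18 + 6 M$)
$s{\left(b \right)} = 2 b$ ($s{\left(b \right)} = b + b = 2 b$)
$20 + s{\left(-3 \right)} \left(1 + k{\left(2 \right)}\right) \left(-6\right) = 20 + 2 \left(-3\right) \left(1 + \left(-18 + 6 \cdot 2\right)\right) \left(-6\right) = 20 - 6 \left(1 + \left(-18 + 12\right)\right) \left(-6\right) = 20 - 6 \left(1 - 6\right) \left(-6\right) = 20 - 6 \left(\left(-5\right) \left(-6\right)\right) = 20 - 180 = -160$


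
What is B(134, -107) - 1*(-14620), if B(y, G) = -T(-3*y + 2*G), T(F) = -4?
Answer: 14624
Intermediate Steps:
B(y, G) = 4 (B(y, G) = -1*(-4) = 4)
B(134, -107) - 1*(-14620) = 4 - 1*(-14620) = 4 + 14620 = 14624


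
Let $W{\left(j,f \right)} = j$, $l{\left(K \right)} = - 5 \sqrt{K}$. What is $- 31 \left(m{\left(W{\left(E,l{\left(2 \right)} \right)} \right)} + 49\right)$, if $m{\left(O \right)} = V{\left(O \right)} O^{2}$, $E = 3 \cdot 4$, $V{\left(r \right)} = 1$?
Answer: $-5983$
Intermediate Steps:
$E = 12$
$m{\left(O \right)} = O^{2}$ ($m{\left(O \right)} = 1 O^{2} = O^{2}$)
$- 31 \left(m{\left(W{\left(E,l{\left(2 \right)} \right)} \right)} + 49\right) = - 31 \left(12^{2} + 49\right) = - 31 \left(144 + 49\right) = \left(-31\right) 193 = -5983$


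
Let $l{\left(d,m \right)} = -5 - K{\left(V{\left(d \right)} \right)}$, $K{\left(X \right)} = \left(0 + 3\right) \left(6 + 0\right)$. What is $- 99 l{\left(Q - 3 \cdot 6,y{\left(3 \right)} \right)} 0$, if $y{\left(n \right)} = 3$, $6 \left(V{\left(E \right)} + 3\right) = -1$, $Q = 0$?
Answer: $0$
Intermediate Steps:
$V{\left(E \right)} = - \frac{19}{6}$ ($V{\left(E \right)} = -3 + \frac{1}{6} \left(-1\right) = -3 - \frac{1}{6} = - \frac{19}{6}$)
$K{\left(X \right)} = 18$ ($K{\left(X \right)} = 3 \cdot 6 = 18$)
$l{\left(d,m \right)} = -23$ ($l{\left(d,m \right)} = -5 - 18 = -23$)
$- 99 l{\left(Q - 3 \cdot 6,y{\left(3 \right)} \right)} 0 = \left(-99\right) \left(-23\right) 0 = 2277 \cdot 0 = 0$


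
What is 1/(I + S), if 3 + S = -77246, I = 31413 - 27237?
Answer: -1/73073 ≈ -1.3685e-5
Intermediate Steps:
I = 4176
S = -77249 (S = -3 - 77246 = -77249)
1/(I + S) = 1/(4176 - 77249) = 1/(-73073) = -1/73073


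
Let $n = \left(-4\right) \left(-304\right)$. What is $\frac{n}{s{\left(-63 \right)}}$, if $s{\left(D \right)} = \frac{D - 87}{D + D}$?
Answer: $\frac{25536}{25} \approx 1021.4$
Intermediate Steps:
$s{\left(D \right)} = \frac{-87 + D}{2 D}$
$n = 1216$
$\frac{n}{s{\left(-63 \right)}} = \frac{1216}{\frac{1}{2} \frac{1}{-63} \left(-87 - 63\right)} = \frac{1216}{\frac{1}{2} \left(- \frac{1}{63}\right) \left(-150\right)} = \frac{1216}{\frac{25}{21}} = 1216 \cdot \frac{21}{25} = \frac{25536}{25}$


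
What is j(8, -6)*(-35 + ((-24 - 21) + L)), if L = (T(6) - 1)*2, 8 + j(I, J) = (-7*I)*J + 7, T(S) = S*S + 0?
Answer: -3350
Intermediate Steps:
T(S) = S² (T(S) = S² + 0 = S²)
j(I, J) = -1 - 7*I*J (j(I, J) = -8 + ((-7*I)*J + 7) = -8 + (-7*I*J + 7) = -8 + (7 - 7*I*J) = -1 - 7*I*J)
L = 70 (L = (6² - 1)*2 = (36 - 1)*2 = 35*2 = 70)
j(8, -6)*(-35 + ((-24 - 21) + L)) = (-1 - 7*8*(-6))*(-35 + ((-24 - 21) + 70)) = (-1 + 336)*(-35 + (-45 + 70)) = 335*(-35 + 25) = 335*(-10) = -3350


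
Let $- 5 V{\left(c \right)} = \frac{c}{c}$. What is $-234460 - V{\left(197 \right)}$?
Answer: $- \frac{1172299}{5} \approx -2.3446 \cdot 10^{5}$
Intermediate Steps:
$V{\left(c \right)} = - \frac{1}{5}$ ($V{\left(c \right)} = - \frac{c \frac{1}{c}}{5} = \left(- \frac{1}{5}\right) 1 = - \frac{1}{5}$)
$-234460 - V{\left(197 \right)} = -234460 - - \frac{1}{5} = -234460 + \frac{1}{5} = - \frac{1172299}{5}$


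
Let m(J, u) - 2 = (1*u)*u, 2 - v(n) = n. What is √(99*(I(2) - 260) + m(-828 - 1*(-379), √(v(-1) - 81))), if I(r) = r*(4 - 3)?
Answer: I*√25618 ≈ 160.06*I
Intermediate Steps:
I(r) = r (I(r) = r*1 = r)
v(n) = 2 - n
m(J, u) = 2 + u² (m(J, u) = 2 + (1*u)*u = 2 + u*u = 2 + u²)
√(99*(I(2) - 260) + m(-828 - 1*(-379), √(v(-1) - 81))) = √(99*(2 - 260) + (2 + (√((2 - 1*(-1)) - 81))²)) = √(99*(-258) + (2 + (√((2 + 1) - 81))²)) = √(-25542 + (2 + (√(3 - 81))²)) = √(-25542 + (2 + (√(-78))²)) = √(-25542 + (2 + (I*√78)²)) = √(-25542 + (2 - 78)) = √(-25542 - 76) = √(-25618) = I*√25618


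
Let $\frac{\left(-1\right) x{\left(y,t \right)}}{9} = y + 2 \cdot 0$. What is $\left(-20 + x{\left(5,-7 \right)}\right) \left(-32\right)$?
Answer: $2080$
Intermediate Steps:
$x{\left(y,t \right)} = - 9 y$ ($x{\left(y,t \right)} = - 9 \left(y + 2 \cdot 0\right) = - 9 \left(y + 0\right) = - 9 y$)
$\left(-20 + x{\left(5,-7 \right)}\right) \left(-32\right) = \left(-20 - 45\right) \left(-32\right) = \left(-65\right) \left(-32\right) = 2080$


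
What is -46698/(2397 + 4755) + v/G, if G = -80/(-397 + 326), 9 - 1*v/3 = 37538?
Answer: -1191135703/11920 ≈ -99928.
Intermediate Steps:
v = -112587 (v = 27 - 3*37538 = 27 - 112614 = -112587)
G = 80/71 (G = -80/(-71) = -80*(-1/71) = 80/71 ≈ 1.1268)
-46698/(2397 + 4755) + v/G = -46698/(2397 + 4755) - 112587/80/71 = -46698/7152 - 112587*71/80 = -46698*1/7152 - 7993677/80 = -7783/1192 - 7993677/80 = -1191135703/11920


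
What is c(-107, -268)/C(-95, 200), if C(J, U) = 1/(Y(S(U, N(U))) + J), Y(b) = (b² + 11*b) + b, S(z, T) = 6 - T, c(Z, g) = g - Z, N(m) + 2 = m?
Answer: -5548865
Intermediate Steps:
N(m) = -2 + m
Y(b) = b² + 12*b
C(J, U) = 1/(J + (8 - U)*(20 - U)) (C(J, U) = 1/((6 - (-2 + U))*(12 + (6 - (-2 + U))) + J) = 1/((6 + (2 - U))*(12 + (6 + (2 - U))) + J) = 1/((8 - U)*(12 + (8 - U)) + J) = 1/((8 - U)*(20 - U) + J) = 1/(J + (8 - U)*(20 - U)))
c(-107, -268)/C(-95, 200) = (-268 - 1*(-107))/(1/(-95 + (-20 + 200)*(-8 + 200))) = (-268 + 107)/(1/(-95 + 180*192)) = -161/(1/(-95 + 34560)) = -161/(1/34465) = -161/1/34465 = -161*34465 = -5548865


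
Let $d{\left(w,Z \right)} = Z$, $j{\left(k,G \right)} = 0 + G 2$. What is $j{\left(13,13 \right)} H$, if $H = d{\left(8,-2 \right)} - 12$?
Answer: $-364$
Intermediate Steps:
$j{\left(k,G \right)} = 2 G$ ($j{\left(k,G \right)} = 0 + 2 G = 2 G$)
$H = -14$ ($H = -2 - 12 = -14$)
$j{\left(13,13 \right)} H = 2 \cdot 13 \left(-14\right) = 26 \left(-14\right) = -364$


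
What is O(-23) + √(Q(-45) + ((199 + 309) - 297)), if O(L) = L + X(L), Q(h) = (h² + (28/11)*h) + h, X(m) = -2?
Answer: -25 + √251251/11 ≈ 20.568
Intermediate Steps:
Q(h) = h² + 39*h/11 (Q(h) = (h² + (28*(1/11))*h) + h = (h² + 28*h/11) + h = h² + 39*h/11)
O(L) = -2 + L (O(L) = L - 2 = -2 + L)
O(-23) + √(Q(-45) + ((199 + 309) - 297)) = (-2 - 23) + √((1/11)*(-45)*(39 + 11*(-45)) + ((199 + 309) - 297)) = -25 + √((1/11)*(-45)*(39 - 495) + (508 - 297)) = -25 + √((1/11)*(-45)*(-456) + 211) = -25 + √(20520/11 + 211) = -25 + √(22841/11) = -25 + √251251/11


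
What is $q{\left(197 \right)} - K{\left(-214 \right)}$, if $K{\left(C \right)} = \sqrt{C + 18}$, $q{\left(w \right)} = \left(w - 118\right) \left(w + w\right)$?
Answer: $31126 - 14 i \approx 31126.0 - 14.0 i$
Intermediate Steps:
$q{\left(w \right)} = 2 w \left(-118 + w\right)$ ($q{\left(w \right)} = \left(-118 + w\right) 2 w = 2 w \left(-118 + w\right)$)
$K{\left(C \right)} = \sqrt{18 + C}$
$q{\left(197 \right)} - K{\left(-214 \right)} = 2 \cdot 197 \left(-118 + 197\right) - \sqrt{18 - 214} = 2 \cdot 197 \cdot 79 - \sqrt{-196} = 31126 - 14 i$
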